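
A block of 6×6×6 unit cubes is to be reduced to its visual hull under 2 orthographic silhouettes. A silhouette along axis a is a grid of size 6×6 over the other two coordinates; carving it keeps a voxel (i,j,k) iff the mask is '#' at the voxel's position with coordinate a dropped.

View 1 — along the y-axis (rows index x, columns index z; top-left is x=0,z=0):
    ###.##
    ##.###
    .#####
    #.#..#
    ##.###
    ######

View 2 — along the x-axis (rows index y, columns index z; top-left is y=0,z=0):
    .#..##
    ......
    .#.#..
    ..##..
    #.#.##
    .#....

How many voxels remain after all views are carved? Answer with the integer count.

start: 6×6×6 = 216 voxels
step 1: project along y, AND mask (29/36) → |grid| = 174
step 2: project along x, AND mask (12/36) → |grid| = 58

|visual hull| = 58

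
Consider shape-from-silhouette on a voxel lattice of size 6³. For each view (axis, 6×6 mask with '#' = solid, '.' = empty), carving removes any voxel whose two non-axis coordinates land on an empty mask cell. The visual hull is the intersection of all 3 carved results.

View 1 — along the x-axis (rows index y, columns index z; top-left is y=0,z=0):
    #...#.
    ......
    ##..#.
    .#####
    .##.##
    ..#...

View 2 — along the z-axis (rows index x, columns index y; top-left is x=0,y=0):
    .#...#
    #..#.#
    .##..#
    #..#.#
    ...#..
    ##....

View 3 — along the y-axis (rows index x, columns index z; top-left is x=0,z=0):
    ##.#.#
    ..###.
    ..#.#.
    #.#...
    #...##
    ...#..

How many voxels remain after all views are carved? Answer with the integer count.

|visual hull| = 12

before carving: 216 voxels (6×6×6)
V1 x: intersect with YZ mask (15 set) -- 90 left
V2 z: intersect with XY mask (14 set) -- 28 left
V3 y: intersect with XZ mask (15 set) -- 12 left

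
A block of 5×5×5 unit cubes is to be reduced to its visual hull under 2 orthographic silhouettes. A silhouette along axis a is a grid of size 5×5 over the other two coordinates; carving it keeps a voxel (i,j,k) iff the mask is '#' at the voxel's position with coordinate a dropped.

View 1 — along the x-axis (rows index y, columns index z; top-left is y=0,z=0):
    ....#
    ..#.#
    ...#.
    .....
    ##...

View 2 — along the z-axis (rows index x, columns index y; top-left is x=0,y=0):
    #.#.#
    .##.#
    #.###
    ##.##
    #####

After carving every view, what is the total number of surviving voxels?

|visual hull| = 24

start: 5×5×5 = 125 voxels
[1] x-view keeps 6 columns → grid now 30
[2] z-view keeps 19 columns → grid now 24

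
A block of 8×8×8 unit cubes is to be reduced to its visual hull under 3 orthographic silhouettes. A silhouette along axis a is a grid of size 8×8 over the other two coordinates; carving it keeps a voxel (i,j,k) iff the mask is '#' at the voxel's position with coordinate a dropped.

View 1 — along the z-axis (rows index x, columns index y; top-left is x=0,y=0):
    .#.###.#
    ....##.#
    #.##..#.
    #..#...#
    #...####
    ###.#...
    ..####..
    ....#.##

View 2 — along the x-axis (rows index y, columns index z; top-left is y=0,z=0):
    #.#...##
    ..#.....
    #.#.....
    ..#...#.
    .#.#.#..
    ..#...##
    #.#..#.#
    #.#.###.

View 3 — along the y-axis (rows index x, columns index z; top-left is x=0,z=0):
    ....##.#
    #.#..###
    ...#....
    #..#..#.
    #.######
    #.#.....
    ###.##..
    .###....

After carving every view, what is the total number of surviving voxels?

before carving: 512 voxels (8×8×8)
  1. axis=2 (XY plane), |mask|=31  ⇒  voxels=248
  2. axis=0 (YZ plane), |mask|=24  ⇒  voxels=99
  3. axis=1 (XZ plane), |mask|=29  ⇒  voxels=50

voxel count = 50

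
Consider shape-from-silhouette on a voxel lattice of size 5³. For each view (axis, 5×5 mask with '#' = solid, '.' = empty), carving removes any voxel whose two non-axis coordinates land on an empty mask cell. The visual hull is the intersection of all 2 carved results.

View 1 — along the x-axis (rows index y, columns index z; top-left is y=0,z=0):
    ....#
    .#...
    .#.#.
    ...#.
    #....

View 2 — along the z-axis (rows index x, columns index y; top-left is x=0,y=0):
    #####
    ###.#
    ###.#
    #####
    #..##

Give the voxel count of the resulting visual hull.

25 voxels

start: 5×5×5 = 125 voxels
  1. axis=0 (YZ plane), |mask|=6  ⇒  voxels=30
  2. axis=2 (XY plane), |mask|=21  ⇒  voxels=25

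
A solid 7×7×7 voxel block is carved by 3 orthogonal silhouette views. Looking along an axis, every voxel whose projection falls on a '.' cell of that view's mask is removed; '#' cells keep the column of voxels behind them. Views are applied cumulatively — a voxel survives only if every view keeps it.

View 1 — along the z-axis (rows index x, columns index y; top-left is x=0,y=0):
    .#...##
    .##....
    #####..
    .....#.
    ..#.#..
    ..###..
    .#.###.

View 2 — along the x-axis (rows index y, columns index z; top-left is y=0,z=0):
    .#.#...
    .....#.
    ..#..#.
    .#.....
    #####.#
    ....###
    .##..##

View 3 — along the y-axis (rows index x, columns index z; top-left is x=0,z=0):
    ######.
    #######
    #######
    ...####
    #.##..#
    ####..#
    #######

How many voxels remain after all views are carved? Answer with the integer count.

47 voxels

initial block: 7^3 = 343
V1 z: intersect with XY mask (20 set) -- 140 left
V2 x: intersect with YZ mask (19 set) -- 54 left
V3 y: intersect with XZ mask (40 set) -- 47 left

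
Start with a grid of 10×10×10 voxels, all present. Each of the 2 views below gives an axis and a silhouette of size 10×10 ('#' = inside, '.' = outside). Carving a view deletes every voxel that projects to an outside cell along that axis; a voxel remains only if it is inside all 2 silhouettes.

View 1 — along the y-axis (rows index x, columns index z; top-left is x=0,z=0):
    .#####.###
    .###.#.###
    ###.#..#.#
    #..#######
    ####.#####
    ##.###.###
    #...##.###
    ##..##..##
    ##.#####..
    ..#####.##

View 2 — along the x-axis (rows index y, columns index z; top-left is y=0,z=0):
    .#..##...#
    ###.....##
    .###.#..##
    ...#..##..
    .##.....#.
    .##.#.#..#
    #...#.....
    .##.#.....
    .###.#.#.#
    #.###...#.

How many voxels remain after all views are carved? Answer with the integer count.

voxel count = 301

start: 10×10×10 = 1000 voxels
after view 1 [y-axis, 72 of 100 cells solid] → remaining = 720
after view 2 [x-axis, 42 of 100 cells solid] → remaining = 301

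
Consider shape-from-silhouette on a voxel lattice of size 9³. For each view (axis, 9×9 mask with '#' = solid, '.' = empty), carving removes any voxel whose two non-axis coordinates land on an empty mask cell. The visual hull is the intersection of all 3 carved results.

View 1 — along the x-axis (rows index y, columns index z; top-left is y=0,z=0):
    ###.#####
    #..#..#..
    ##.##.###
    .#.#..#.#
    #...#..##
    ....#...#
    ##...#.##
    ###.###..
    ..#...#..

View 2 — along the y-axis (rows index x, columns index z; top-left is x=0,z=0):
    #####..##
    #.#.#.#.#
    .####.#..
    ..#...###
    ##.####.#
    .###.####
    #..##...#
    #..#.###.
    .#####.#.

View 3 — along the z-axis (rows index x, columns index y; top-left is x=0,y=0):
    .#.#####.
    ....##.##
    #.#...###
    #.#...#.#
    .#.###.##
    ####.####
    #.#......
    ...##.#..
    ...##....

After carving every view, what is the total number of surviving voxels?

full grid |V| = 729
[1] x-view keeps 41 columns → grid now 369
[2] y-view keeps 50 columns → grid now 228
[3] z-view keeps 40 columns → grid now 120

remaining voxels: 120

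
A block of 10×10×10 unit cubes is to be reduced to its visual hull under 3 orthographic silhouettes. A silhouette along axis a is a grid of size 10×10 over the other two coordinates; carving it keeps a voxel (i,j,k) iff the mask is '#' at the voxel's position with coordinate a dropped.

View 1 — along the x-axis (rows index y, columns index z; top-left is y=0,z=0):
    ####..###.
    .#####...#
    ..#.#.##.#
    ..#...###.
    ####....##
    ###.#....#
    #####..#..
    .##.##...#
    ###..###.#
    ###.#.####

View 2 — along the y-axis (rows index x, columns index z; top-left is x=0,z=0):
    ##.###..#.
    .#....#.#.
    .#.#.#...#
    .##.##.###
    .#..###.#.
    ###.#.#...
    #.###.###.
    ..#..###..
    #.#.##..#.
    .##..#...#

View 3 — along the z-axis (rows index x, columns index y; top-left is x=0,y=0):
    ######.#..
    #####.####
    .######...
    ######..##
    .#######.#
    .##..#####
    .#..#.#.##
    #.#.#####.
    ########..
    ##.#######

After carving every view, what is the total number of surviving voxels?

start: 10×10×10 = 1000 voxels
step 1: project along x, AND mask (59/100) → |grid| = 590
step 2: project along y, AND mask (50/100) → |grid| = 297
step 3: project along z, AND mask (74/100) → |grid| = 215

remaining voxels: 215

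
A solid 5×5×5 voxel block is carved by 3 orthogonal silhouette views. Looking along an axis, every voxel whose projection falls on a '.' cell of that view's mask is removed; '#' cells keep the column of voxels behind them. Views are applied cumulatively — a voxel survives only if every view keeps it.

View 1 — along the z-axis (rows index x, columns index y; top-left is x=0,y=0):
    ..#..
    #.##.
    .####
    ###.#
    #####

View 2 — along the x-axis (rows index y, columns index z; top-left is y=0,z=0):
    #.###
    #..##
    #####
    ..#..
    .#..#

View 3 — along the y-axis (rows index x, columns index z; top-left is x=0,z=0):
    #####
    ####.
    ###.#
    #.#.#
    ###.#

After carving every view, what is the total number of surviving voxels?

43 voxels

initial block: 5^3 = 125
[1] z-view keeps 17 columns → grid now 85
[2] x-view keeps 15 columns → grid now 55
[3] y-view keeps 20 columns → grid now 43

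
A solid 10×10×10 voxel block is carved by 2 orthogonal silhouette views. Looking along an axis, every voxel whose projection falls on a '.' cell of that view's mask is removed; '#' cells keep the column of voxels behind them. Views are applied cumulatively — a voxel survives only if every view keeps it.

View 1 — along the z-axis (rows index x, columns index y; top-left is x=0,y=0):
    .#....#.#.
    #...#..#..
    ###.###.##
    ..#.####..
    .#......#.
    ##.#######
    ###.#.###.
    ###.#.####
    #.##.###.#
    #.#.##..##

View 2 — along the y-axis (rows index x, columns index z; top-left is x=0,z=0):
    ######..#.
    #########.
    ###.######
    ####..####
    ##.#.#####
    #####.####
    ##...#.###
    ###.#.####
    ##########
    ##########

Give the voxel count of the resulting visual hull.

before carving: 1000 voxels (10×10×10)
carve view 1 (along z, XY-mask fill 58/100): 580 voxels remain
carve view 2 (along y, XZ-mask fill 84/100): 493 voxels remain

remaining voxels: 493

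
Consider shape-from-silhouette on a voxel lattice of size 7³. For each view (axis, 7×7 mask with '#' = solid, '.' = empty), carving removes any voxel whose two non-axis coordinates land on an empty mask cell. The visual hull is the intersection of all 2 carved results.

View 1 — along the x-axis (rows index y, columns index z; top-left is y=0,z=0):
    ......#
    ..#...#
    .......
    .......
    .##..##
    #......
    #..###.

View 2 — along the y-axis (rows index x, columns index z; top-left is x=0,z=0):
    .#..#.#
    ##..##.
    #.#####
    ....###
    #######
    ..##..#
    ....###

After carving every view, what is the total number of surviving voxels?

remaining voxels: 52

initial block: 7^3 = 343
V1 x: intersect with YZ mask (12 set) -- 84 left
V2 y: intersect with XZ mask (29 set) -- 52 left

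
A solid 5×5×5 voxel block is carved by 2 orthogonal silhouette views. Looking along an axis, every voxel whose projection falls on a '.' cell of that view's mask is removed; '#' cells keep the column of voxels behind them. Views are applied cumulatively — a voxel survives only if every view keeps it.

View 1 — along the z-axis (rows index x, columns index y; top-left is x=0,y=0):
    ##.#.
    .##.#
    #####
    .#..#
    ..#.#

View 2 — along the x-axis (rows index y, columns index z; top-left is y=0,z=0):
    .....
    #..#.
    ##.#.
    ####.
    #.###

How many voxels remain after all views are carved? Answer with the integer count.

full grid |V| = 125
carve view 1 (along z, XY-mask fill 15/25): 75 voxels remain
carve view 2 (along x, YZ-mask fill 13/25): 41 voxels remain

remaining voxels: 41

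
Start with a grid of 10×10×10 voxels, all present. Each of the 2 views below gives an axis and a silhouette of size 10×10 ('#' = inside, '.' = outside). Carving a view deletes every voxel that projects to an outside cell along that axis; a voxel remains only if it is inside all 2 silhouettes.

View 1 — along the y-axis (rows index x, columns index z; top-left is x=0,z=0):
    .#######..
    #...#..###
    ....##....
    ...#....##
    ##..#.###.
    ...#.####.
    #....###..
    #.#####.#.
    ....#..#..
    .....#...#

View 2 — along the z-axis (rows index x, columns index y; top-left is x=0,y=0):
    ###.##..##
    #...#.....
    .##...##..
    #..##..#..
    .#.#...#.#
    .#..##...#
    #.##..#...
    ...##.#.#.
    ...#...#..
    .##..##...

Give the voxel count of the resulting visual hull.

full grid |V| = 1000
  1. axis=1 (XZ plane), |mask|=43  ⇒  voxels=430
  2. axis=2 (XY plane), |mask|=39  ⇒  voxels=179

voxel count = 179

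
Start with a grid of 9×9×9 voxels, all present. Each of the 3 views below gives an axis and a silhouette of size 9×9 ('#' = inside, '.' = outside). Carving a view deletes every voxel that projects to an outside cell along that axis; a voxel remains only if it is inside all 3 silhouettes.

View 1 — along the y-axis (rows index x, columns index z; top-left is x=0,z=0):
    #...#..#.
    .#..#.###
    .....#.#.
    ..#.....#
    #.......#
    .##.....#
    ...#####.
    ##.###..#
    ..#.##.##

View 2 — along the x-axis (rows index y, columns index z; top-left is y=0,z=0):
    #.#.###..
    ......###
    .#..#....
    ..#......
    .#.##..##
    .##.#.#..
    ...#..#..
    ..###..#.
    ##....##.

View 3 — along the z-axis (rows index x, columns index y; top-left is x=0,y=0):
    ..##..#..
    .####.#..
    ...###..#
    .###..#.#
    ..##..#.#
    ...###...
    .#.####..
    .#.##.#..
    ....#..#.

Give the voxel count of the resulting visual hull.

42 voxels

full grid |V| = 729
[1] y-view keeps 33 columns → grid now 297
[2] x-view keeps 30 columns → grid now 107
[3] z-view keeps 35 columns → grid now 42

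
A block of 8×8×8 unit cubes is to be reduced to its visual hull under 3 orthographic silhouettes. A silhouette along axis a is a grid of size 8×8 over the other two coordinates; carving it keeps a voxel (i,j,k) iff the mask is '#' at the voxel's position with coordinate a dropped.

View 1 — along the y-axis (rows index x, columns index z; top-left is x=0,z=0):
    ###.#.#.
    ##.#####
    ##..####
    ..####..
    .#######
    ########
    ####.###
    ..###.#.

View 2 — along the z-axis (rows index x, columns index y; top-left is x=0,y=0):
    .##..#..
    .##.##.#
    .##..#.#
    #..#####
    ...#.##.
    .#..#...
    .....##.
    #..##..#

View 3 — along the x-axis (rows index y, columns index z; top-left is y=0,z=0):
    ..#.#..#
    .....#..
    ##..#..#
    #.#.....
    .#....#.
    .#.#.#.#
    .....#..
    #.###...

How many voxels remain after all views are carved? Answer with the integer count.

before carving: 512 voxels (8×8×8)
after view 1 [y-axis, 48 of 64 cells solid] → remaining = 384
after view 2 [z-axis, 29 of 64 cells solid] → remaining = 165
after view 3 [x-axis, 21 of 64 cells solid] → remaining = 58

58 voxels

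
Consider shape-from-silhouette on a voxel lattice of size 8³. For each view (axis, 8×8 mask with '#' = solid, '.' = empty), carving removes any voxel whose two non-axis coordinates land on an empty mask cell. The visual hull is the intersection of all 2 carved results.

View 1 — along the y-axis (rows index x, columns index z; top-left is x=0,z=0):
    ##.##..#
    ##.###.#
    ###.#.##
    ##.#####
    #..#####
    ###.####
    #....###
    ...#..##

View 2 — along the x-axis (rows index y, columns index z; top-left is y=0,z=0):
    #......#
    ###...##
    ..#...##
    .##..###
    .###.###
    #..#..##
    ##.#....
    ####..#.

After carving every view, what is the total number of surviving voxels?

184 voxels

start: 8×8×8 = 512 voxels
V1 y: intersect with XZ mask (44 set) -- 352 left
V2 x: intersect with YZ mask (33 set) -- 184 left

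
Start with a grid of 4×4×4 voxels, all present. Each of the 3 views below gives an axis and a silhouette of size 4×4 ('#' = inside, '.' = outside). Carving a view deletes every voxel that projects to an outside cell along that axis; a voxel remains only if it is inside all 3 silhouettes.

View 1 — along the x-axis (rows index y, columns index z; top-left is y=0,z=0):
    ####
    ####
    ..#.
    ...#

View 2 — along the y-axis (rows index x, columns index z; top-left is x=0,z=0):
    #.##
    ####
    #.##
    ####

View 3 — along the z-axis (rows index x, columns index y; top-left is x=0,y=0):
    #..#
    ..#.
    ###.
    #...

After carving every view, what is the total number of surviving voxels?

initial block: 4^3 = 64
after view 1 [x-axis, 10 of 16 cells solid] → remaining = 40
after view 2 [y-axis, 14 of 16 cells solid] → remaining = 36
after view 3 [z-axis, 7 of 16 cells solid] → remaining = 16

voxel count = 16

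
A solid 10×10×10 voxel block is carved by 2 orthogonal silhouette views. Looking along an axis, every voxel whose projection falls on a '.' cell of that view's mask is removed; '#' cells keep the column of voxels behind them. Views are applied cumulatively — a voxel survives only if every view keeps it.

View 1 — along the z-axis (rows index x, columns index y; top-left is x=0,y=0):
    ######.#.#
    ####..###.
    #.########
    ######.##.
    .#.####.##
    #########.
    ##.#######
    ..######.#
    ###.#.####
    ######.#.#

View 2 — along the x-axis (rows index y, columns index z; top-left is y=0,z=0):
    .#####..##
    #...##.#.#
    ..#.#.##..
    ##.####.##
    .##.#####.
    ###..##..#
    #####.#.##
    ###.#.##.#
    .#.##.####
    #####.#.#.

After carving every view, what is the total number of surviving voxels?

initial block: 10^3 = 1000
step 1: project along z, AND mask (80/100) → |grid| = 800
step 2: project along x, AND mask (66/100) → |grid| = 528

528 voxels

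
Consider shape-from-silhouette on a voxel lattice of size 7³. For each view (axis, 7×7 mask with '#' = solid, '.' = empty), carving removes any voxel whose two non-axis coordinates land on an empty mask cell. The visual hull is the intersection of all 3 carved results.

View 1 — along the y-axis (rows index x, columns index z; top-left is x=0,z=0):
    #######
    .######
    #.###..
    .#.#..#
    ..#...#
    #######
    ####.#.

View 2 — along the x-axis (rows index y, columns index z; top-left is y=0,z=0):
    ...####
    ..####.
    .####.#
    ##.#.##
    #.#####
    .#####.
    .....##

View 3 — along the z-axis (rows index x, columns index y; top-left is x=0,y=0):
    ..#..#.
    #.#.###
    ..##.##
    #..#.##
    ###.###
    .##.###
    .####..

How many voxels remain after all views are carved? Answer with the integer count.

remaining voxels: 91

initial block: 7^3 = 343
step 1: project along y, AND mask (34/49) → |grid| = 238
step 2: project along x, AND mask (31/49) → |grid| = 152
step 3: project along z, AND mask (30/49) → |grid| = 91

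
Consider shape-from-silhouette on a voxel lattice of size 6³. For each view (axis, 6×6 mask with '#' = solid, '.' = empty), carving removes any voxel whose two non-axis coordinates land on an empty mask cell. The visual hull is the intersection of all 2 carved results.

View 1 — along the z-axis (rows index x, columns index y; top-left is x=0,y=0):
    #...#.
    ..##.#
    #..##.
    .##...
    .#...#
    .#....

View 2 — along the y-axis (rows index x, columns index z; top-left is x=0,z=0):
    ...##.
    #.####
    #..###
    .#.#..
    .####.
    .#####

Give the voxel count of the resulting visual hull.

initial block: 6^3 = 216
  1. axis=2 (XY plane), |mask|=13  ⇒  voxels=78
  2. axis=1 (XZ plane), |mask|=22  ⇒  voxels=48

remaining voxels: 48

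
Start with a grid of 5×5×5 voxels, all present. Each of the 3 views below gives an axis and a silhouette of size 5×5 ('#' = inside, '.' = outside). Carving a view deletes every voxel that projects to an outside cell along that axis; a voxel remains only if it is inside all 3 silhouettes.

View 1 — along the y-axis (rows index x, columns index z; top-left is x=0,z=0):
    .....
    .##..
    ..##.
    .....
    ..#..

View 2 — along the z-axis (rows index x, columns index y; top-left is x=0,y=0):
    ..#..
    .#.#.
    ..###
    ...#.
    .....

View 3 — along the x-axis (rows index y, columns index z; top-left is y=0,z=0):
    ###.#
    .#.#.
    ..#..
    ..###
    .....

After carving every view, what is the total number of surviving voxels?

before carving: 125 voxels (5×5×5)
carve view 1 (along y, XZ-mask fill 5/25): 25 voxels remain
carve view 2 (along z, XY-mask fill 7/25): 10 voxels remain
carve view 3 (along x, YZ-mask fill 10/25): 5 voxels remain

voxel count = 5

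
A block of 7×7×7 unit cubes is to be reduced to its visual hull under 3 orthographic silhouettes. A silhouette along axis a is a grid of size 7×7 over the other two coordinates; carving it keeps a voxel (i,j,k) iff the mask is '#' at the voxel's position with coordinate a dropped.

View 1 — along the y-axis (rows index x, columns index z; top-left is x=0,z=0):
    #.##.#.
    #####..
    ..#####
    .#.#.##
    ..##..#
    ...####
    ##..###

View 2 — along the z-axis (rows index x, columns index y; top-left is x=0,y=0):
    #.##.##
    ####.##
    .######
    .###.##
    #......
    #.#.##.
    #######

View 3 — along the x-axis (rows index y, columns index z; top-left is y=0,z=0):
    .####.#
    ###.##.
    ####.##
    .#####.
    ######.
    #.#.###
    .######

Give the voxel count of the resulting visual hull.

before carving: 343 voxels (7×7×7)
carve view 1 (along y, XZ-mask fill 30/49): 210 voxels remain
carve view 2 (along z, XY-mask fill 34/49): 154 voxels remain
carve view 3 (along x, YZ-mask fill 38/49): 118 voxels remain

remaining voxels: 118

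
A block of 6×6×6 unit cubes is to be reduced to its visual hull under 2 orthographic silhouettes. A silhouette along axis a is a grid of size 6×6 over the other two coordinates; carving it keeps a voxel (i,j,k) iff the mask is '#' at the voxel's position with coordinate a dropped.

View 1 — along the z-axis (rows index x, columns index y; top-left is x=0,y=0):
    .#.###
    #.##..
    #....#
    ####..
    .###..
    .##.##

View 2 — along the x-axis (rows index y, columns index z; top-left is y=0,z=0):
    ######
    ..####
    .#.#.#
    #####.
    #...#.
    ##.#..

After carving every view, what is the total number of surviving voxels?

remaining voxels: 79

before carving: 216 voxels (6×6×6)
V1 z: intersect with XY mask (20 set) -- 120 left
V2 x: intersect with YZ mask (23 set) -- 79 left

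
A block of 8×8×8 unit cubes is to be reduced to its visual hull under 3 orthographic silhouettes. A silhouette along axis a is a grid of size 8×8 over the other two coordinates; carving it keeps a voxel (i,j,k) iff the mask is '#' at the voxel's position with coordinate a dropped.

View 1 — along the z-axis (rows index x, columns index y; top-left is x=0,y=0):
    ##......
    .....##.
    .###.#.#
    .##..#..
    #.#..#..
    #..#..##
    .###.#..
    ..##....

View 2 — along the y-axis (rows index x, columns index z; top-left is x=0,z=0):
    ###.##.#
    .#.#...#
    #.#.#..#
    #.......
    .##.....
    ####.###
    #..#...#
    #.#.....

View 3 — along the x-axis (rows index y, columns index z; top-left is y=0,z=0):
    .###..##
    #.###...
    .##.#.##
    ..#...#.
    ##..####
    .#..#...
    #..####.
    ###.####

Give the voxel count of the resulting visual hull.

|visual hull| = 48

start: 8×8×8 = 512 voxels
V1 z: intersect with XY mask (25 set) -- 200 left
V2 y: intersect with XZ mask (28 set) -- 91 left
V3 x: intersect with YZ mask (36 set) -- 48 left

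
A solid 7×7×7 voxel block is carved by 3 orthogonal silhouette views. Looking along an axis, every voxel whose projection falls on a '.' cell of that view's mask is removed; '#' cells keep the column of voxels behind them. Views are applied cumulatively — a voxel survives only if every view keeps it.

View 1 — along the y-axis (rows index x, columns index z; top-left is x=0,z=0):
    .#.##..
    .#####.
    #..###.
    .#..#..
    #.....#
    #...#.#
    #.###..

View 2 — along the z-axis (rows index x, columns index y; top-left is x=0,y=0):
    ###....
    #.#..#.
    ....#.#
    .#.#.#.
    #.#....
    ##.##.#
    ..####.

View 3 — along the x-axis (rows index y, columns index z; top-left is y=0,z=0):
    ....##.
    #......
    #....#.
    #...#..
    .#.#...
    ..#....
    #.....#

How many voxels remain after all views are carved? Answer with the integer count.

full grid |V| = 343
  1. axis=1 (XZ plane), |mask|=23  ⇒  voxels=161
  2. axis=2 (XY plane), |mask|=22  ⇒  voxels=73
  3. axis=0 (YZ plane), |mask|=12  ⇒  voxels=20

remaining voxels: 20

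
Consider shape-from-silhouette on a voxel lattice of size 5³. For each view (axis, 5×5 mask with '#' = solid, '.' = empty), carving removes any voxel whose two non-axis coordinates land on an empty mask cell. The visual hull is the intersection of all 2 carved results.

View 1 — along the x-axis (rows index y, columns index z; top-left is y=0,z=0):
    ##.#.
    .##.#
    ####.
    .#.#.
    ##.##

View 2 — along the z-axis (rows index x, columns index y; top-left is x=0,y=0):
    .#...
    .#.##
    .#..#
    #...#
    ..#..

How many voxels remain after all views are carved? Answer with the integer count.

30 voxels

initial block: 5^3 = 125
V1 x: intersect with YZ mask (16 set) -- 80 left
V2 z: intersect with XY mask (9 set) -- 30 left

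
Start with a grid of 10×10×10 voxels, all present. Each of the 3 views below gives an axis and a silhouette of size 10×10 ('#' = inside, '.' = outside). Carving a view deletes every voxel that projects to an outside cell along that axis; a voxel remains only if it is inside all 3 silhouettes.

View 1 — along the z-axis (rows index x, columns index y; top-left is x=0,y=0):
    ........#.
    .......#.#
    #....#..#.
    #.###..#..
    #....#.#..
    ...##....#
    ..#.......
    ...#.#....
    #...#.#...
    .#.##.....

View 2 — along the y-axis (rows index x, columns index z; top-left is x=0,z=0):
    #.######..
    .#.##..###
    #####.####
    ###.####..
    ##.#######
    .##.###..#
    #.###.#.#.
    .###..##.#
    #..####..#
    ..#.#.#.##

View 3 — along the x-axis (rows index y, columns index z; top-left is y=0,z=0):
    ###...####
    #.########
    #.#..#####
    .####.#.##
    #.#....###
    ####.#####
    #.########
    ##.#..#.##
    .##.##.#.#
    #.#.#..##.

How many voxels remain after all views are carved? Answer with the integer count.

|visual hull| = 119

start: 10×10×10 = 1000 voxels
[1] z-view keeps 26 columns → grid now 260
[2] y-view keeps 67 columns → grid now 177
[3] x-view keeps 70 columns → grid now 119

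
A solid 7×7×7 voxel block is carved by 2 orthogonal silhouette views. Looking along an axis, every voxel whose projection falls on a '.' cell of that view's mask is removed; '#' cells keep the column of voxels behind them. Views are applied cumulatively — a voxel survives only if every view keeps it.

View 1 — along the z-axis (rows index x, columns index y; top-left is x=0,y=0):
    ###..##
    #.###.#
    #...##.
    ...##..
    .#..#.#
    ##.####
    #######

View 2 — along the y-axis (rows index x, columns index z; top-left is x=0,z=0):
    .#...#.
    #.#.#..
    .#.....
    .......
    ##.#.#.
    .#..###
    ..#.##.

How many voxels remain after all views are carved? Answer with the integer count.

remaining voxels: 85

before carving: 343 voxels (7×7×7)
step 1: project along z, AND mask (31/49) → |grid| = 217
step 2: project along y, AND mask (17/49) → |grid| = 85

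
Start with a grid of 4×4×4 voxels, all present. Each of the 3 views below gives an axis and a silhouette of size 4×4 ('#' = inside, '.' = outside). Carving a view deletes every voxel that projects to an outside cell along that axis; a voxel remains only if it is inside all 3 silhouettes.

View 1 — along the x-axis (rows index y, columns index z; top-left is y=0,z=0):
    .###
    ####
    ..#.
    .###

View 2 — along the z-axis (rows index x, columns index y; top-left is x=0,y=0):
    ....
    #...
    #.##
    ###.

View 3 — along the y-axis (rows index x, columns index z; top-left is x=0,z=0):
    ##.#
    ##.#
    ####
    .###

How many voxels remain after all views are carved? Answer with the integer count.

start: 4×4×4 = 64 voxels
[1] x-view keeps 11 columns → grid now 44
[2] z-view keeps 7 columns → grid now 18
[3] y-view keeps 13 columns → grid now 16

voxel count = 16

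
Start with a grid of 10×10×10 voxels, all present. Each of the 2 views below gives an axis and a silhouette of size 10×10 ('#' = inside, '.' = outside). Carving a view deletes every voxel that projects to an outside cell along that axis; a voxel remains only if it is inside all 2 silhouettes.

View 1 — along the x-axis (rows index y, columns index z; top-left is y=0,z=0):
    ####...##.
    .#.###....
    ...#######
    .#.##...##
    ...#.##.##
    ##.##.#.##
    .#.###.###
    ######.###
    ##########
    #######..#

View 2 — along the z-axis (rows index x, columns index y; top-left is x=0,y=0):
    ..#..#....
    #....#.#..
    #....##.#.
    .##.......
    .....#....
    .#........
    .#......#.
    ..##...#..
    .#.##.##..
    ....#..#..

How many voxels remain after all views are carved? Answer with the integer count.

full grid |V| = 1000
  1. axis=0 (YZ plane), |mask|=68  ⇒  voxels=680
  2. axis=2 (XY plane), |mask|=25  ⇒  voxels=167

voxel count = 167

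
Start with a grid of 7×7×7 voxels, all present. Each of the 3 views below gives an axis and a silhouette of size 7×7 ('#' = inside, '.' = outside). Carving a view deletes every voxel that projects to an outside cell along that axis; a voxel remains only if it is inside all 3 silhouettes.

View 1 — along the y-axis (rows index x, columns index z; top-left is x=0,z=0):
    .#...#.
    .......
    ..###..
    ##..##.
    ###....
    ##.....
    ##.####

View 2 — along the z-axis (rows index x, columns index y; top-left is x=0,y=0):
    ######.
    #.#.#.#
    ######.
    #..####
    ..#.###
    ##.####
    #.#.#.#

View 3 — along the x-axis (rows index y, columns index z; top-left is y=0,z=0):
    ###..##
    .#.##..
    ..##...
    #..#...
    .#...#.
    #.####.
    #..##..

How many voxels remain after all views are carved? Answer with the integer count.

|visual hull| = 48

before carving: 343 voxels (7×7×7)
step 1: project along y, AND mask (20/49) → |grid| = 140
step 2: project along z, AND mask (35/49) → |grid| = 98
step 3: project along x, AND mask (22/49) → |grid| = 48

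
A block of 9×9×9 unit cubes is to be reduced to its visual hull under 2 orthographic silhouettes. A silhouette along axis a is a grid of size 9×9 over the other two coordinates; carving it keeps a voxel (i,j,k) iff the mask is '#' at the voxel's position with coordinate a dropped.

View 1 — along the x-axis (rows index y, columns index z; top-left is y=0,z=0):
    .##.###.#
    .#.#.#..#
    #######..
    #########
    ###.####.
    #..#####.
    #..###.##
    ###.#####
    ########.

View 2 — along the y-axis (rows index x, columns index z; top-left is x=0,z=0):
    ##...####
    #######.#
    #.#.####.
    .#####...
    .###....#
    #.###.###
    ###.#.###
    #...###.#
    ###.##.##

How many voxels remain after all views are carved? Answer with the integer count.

374 voxels

full grid |V| = 729
after view 1 [x-axis, 61 of 81 cells solid] → remaining = 549
after view 2 [y-axis, 55 of 81 cells solid] → remaining = 374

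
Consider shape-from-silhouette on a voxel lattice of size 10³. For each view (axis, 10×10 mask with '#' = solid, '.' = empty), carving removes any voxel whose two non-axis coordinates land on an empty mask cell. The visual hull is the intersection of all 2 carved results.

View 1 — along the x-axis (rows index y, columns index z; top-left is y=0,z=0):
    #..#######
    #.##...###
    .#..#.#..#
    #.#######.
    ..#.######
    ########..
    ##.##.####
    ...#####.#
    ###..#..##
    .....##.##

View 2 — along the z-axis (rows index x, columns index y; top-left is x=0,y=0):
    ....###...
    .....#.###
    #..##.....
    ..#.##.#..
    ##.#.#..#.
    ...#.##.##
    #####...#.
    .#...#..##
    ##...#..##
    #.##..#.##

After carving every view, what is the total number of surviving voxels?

initial block: 10^3 = 1000
  1. axis=0 (YZ plane), |mask|=65  ⇒  voxels=650
  2. axis=2 (XY plane), |mask|=45  ⇒  voxels=298

|visual hull| = 298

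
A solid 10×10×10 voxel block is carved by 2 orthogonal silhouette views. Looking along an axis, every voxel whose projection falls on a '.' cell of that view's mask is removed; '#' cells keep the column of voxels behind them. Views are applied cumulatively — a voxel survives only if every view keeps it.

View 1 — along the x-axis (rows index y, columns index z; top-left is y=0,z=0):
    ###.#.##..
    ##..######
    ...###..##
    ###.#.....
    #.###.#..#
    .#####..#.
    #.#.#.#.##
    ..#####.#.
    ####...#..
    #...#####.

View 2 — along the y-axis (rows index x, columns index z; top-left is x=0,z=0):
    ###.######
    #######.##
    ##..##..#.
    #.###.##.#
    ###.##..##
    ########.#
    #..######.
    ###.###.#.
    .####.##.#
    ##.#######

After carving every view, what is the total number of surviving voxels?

454 voxels

before carving: 1000 voxels (10×10×10)
[1] x-view keeps 58 columns → grid now 580
[2] y-view keeps 76 columns → grid now 454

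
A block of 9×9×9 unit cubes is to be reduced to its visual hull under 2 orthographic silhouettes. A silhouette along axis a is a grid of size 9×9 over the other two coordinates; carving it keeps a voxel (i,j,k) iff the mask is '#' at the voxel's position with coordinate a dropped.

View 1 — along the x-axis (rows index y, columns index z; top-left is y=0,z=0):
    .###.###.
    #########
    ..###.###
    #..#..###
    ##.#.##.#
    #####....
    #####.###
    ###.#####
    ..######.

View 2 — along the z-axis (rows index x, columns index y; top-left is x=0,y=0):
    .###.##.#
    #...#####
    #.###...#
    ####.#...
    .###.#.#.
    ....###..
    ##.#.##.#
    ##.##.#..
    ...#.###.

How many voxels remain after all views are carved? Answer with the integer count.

|visual hull| = 289

start: 9×9×9 = 729 voxels
after view 1 [x-axis, 59 of 81 cells solid] → remaining = 531
after view 2 [z-axis, 45 of 81 cells solid] → remaining = 289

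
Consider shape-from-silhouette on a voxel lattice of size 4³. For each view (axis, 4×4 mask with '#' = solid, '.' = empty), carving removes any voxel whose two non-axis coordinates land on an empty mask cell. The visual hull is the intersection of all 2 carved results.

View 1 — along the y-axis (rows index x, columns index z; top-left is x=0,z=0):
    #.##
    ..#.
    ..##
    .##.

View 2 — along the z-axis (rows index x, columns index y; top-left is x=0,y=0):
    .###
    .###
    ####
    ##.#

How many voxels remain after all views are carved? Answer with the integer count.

full grid |V| = 64
  1. axis=1 (XZ plane), |mask|=8  ⇒  voxels=32
  2. axis=2 (XY plane), |mask|=13  ⇒  voxels=26

voxel count = 26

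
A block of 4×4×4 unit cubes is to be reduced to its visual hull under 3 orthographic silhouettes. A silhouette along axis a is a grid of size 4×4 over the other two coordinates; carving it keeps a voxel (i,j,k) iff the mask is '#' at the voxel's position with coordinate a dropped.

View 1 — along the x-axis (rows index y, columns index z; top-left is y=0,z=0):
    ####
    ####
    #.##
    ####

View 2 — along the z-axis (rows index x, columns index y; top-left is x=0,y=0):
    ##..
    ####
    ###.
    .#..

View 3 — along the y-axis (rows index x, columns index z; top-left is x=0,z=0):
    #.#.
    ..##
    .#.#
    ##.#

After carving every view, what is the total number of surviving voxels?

voxel count = 20

start: 4×4×4 = 64 voxels
[1] x-view keeps 15 columns → grid now 60
[2] z-view keeps 10 columns → grid now 38
[3] y-view keeps 9 columns → grid now 20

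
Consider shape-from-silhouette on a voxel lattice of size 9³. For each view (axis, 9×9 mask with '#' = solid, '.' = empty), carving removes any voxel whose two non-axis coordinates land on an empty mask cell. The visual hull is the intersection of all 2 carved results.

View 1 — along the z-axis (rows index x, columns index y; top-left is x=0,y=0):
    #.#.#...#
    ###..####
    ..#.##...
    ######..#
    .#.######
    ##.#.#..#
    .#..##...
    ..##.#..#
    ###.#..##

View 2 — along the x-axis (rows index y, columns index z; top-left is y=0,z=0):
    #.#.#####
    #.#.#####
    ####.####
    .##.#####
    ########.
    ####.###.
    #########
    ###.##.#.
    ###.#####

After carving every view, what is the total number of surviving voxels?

start: 9×9×9 = 729 voxels
after view 1 [z-axis, 46 of 81 cells solid] → remaining = 414
after view 2 [x-axis, 67 of 81 cells solid] → remaining = 342

remaining voxels: 342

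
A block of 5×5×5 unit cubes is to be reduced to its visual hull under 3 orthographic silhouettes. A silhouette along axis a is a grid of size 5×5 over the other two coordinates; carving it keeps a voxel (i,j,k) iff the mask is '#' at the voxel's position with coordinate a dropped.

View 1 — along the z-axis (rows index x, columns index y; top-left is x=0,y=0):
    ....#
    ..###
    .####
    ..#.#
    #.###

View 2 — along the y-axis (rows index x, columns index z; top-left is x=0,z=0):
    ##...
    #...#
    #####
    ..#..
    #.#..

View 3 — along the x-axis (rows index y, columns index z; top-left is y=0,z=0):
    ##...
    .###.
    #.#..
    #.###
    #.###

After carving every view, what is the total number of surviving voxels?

|visual hull| = 28

initial block: 5^3 = 125
carve view 1 (along z, XY-mask fill 14/25): 70 voxels remain
carve view 2 (along y, XZ-mask fill 12/25): 38 voxels remain
carve view 3 (along x, YZ-mask fill 15/25): 28 voxels remain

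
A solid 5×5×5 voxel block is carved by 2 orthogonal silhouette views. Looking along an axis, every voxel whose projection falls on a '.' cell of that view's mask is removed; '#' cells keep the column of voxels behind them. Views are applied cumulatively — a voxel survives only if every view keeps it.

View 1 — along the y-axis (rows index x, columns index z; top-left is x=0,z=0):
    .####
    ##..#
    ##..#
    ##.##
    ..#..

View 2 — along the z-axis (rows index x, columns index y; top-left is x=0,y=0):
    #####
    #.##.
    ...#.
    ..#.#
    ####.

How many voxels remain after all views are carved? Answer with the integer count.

initial block: 5^3 = 125
  1. axis=1 (XZ plane), |mask|=15  ⇒  voxels=75
  2. axis=2 (XY plane), |mask|=15  ⇒  voxels=44

44 voxels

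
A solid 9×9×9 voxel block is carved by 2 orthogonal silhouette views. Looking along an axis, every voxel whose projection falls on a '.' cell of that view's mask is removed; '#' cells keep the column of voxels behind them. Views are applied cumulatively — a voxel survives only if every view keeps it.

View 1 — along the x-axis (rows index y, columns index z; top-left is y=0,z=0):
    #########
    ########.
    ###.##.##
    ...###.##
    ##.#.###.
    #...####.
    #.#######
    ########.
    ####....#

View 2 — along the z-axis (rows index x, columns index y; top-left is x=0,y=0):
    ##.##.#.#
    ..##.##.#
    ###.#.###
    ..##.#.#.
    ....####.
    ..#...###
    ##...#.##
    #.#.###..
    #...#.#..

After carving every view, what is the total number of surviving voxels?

remaining voxels: 295

full grid |V| = 729
  1. axis=0 (YZ plane), |mask|=61  ⇒  voxels=549
  2. axis=2 (XY plane), |mask|=43  ⇒  voxels=295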